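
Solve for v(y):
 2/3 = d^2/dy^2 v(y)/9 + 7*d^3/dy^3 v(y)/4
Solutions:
 v(y) = C1 + C2*y + C3*exp(-4*y/63) + 3*y^2


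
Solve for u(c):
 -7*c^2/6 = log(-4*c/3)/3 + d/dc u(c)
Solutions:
 u(c) = C1 - 7*c^3/18 - c*log(-c)/3 + c*(-log(2) + 1/3 + log(6)/3)


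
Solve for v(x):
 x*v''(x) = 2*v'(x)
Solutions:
 v(x) = C1 + C2*x^3


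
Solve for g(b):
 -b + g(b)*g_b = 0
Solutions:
 g(b) = -sqrt(C1 + b^2)
 g(b) = sqrt(C1 + b^2)


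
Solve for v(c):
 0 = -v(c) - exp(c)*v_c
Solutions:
 v(c) = C1*exp(exp(-c))


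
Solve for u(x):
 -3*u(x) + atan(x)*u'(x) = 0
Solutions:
 u(x) = C1*exp(3*Integral(1/atan(x), x))


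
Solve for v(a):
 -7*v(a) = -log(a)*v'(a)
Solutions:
 v(a) = C1*exp(7*li(a))


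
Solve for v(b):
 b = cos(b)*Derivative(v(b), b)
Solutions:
 v(b) = C1 + Integral(b/cos(b), b)


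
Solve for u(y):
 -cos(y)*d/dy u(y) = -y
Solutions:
 u(y) = C1 + Integral(y/cos(y), y)


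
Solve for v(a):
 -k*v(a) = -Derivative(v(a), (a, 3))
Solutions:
 v(a) = C1*exp(a*k^(1/3)) + C2*exp(a*k^(1/3)*(-1 + sqrt(3)*I)/2) + C3*exp(-a*k^(1/3)*(1 + sqrt(3)*I)/2)


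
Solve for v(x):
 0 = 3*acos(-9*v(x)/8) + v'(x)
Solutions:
 Integral(1/acos(-9*_y/8), (_y, v(x))) = C1 - 3*x


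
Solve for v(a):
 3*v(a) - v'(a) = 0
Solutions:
 v(a) = C1*exp(3*a)


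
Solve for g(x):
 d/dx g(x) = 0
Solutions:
 g(x) = C1


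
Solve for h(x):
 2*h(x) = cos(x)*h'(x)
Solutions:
 h(x) = C1*(sin(x) + 1)/(sin(x) - 1)


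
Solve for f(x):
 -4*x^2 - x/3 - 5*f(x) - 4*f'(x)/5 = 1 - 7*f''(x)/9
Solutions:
 f(x) = C1*exp(3*x*(6 - sqrt(911))/35) + C2*exp(3*x*(6 + sqrt(911))/35) - 4*x^2/5 + 71*x/375 - 13477/28125


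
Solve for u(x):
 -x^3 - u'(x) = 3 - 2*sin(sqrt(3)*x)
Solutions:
 u(x) = C1 - x^4/4 - 3*x - 2*sqrt(3)*cos(sqrt(3)*x)/3


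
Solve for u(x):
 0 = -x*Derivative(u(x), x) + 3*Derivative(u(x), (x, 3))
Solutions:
 u(x) = C1 + Integral(C2*airyai(3^(2/3)*x/3) + C3*airybi(3^(2/3)*x/3), x)


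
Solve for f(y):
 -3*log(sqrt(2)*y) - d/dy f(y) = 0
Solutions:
 f(y) = C1 - 3*y*log(y) - 3*y*log(2)/2 + 3*y


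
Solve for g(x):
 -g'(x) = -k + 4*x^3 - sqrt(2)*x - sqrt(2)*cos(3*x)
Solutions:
 g(x) = C1 + k*x - x^4 + sqrt(2)*x^2/2 + sqrt(2)*sin(3*x)/3


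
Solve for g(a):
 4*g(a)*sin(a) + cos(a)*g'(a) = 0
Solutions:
 g(a) = C1*cos(a)^4


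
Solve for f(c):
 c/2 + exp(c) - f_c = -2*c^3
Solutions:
 f(c) = C1 + c^4/2 + c^2/4 + exp(c)


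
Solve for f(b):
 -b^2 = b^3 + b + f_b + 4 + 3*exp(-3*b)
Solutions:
 f(b) = C1 - b^4/4 - b^3/3 - b^2/2 - 4*b + exp(-3*b)


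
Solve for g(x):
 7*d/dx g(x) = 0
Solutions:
 g(x) = C1


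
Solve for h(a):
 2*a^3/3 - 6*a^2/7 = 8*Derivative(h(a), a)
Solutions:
 h(a) = C1 + a^4/48 - a^3/28


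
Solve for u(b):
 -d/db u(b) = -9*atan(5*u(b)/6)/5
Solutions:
 Integral(1/atan(5*_y/6), (_y, u(b))) = C1 + 9*b/5


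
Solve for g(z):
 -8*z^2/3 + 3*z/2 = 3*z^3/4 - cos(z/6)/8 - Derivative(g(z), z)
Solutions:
 g(z) = C1 + 3*z^4/16 + 8*z^3/9 - 3*z^2/4 - 3*sin(z/6)/4


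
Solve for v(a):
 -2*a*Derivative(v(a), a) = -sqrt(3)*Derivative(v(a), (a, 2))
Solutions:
 v(a) = C1 + C2*erfi(3^(3/4)*a/3)


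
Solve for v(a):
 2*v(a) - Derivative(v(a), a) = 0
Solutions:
 v(a) = C1*exp(2*a)


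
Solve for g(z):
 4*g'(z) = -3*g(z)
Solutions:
 g(z) = C1*exp(-3*z/4)


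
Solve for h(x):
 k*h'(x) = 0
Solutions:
 h(x) = C1


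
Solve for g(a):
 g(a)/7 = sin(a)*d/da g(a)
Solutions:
 g(a) = C1*(cos(a) - 1)^(1/14)/(cos(a) + 1)^(1/14)


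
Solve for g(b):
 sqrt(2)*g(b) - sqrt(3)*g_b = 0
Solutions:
 g(b) = C1*exp(sqrt(6)*b/3)


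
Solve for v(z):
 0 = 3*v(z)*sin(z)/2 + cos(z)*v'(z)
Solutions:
 v(z) = C1*cos(z)^(3/2)


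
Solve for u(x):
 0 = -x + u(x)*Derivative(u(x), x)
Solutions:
 u(x) = -sqrt(C1 + x^2)
 u(x) = sqrt(C1 + x^2)


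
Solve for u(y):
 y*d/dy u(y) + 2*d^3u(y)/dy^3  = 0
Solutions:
 u(y) = C1 + Integral(C2*airyai(-2^(2/3)*y/2) + C3*airybi(-2^(2/3)*y/2), y)


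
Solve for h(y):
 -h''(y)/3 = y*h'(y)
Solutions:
 h(y) = C1 + C2*erf(sqrt(6)*y/2)


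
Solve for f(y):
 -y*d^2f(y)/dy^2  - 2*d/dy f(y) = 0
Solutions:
 f(y) = C1 + C2/y


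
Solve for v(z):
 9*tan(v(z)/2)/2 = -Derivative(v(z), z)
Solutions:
 v(z) = -2*asin(C1*exp(-9*z/4)) + 2*pi
 v(z) = 2*asin(C1*exp(-9*z/4))


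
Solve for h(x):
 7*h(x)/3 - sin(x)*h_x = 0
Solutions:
 h(x) = C1*(cos(x) - 1)^(7/6)/(cos(x) + 1)^(7/6)


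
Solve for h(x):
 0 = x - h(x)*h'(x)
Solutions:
 h(x) = -sqrt(C1 + x^2)
 h(x) = sqrt(C1 + x^2)


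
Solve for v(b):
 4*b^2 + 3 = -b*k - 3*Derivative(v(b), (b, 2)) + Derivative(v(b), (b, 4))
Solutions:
 v(b) = C1 + C2*b + C3*exp(-sqrt(3)*b) + C4*exp(sqrt(3)*b) - b^4/9 - b^3*k/18 - 17*b^2/18


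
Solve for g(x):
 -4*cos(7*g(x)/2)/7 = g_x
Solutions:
 g(x) = -2*asin((C1 + exp(4*x))/(C1 - exp(4*x)))/7 + 2*pi/7
 g(x) = 2*asin((C1 + exp(4*x))/(C1 - exp(4*x)))/7


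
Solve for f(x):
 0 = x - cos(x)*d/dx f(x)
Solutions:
 f(x) = C1 + Integral(x/cos(x), x)


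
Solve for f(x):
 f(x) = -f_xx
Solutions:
 f(x) = C1*sin(x) + C2*cos(x)


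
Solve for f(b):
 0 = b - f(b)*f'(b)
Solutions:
 f(b) = -sqrt(C1 + b^2)
 f(b) = sqrt(C1 + b^2)


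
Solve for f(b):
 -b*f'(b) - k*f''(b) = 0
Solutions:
 f(b) = C1 + C2*sqrt(k)*erf(sqrt(2)*b*sqrt(1/k)/2)


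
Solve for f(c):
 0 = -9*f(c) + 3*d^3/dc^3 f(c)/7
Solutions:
 f(c) = C3*exp(21^(1/3)*c) + (C1*sin(3^(5/6)*7^(1/3)*c/2) + C2*cos(3^(5/6)*7^(1/3)*c/2))*exp(-21^(1/3)*c/2)


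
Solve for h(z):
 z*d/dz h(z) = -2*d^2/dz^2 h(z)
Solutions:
 h(z) = C1 + C2*erf(z/2)


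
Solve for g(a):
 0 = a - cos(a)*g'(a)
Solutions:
 g(a) = C1 + Integral(a/cos(a), a)


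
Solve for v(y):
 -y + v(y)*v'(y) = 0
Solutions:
 v(y) = -sqrt(C1 + y^2)
 v(y) = sqrt(C1 + y^2)


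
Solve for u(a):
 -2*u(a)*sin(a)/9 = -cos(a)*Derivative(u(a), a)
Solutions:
 u(a) = C1/cos(a)^(2/9)


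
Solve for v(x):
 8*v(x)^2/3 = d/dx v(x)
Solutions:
 v(x) = -3/(C1 + 8*x)


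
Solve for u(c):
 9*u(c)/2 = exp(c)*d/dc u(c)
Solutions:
 u(c) = C1*exp(-9*exp(-c)/2)


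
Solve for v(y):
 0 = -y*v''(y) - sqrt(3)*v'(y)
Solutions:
 v(y) = C1 + C2*y^(1 - sqrt(3))


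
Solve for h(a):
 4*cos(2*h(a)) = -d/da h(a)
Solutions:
 h(a) = -asin((C1 + exp(16*a))/(C1 - exp(16*a)))/2 + pi/2
 h(a) = asin((C1 + exp(16*a))/(C1 - exp(16*a)))/2


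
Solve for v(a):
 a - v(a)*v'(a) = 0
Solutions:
 v(a) = -sqrt(C1 + a^2)
 v(a) = sqrt(C1 + a^2)


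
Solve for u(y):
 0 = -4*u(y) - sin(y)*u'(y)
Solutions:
 u(y) = C1*(cos(y)^2 + 2*cos(y) + 1)/(cos(y)^2 - 2*cos(y) + 1)


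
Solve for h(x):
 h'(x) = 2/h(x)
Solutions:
 h(x) = -sqrt(C1 + 4*x)
 h(x) = sqrt(C1 + 4*x)


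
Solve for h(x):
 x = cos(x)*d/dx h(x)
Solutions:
 h(x) = C1 + Integral(x/cos(x), x)


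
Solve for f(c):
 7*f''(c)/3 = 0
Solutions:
 f(c) = C1 + C2*c


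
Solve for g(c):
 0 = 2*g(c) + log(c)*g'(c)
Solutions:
 g(c) = C1*exp(-2*li(c))


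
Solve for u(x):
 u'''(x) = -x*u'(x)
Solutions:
 u(x) = C1 + Integral(C2*airyai(-x) + C3*airybi(-x), x)


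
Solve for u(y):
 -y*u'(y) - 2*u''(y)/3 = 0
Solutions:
 u(y) = C1 + C2*erf(sqrt(3)*y/2)


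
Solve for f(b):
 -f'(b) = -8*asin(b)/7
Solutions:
 f(b) = C1 + 8*b*asin(b)/7 + 8*sqrt(1 - b^2)/7


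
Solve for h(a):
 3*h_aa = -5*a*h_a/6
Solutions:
 h(a) = C1 + C2*erf(sqrt(5)*a/6)


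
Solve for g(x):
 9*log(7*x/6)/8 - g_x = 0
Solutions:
 g(x) = C1 + 9*x*log(x)/8 - 9*x*log(6)/8 - 9*x/8 + 9*x*log(7)/8


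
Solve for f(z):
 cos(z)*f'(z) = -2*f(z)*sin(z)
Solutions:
 f(z) = C1*cos(z)^2


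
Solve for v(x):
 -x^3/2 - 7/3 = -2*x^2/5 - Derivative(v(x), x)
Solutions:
 v(x) = C1 + x^4/8 - 2*x^3/15 + 7*x/3


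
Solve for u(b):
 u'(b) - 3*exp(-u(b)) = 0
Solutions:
 u(b) = log(C1 + 3*b)


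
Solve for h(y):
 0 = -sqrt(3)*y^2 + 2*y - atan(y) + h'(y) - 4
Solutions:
 h(y) = C1 + sqrt(3)*y^3/3 - y^2 + y*atan(y) + 4*y - log(y^2 + 1)/2


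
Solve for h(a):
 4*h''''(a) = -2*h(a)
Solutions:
 h(a) = (C1*sin(2^(1/4)*a/2) + C2*cos(2^(1/4)*a/2))*exp(-2^(1/4)*a/2) + (C3*sin(2^(1/4)*a/2) + C4*cos(2^(1/4)*a/2))*exp(2^(1/4)*a/2)


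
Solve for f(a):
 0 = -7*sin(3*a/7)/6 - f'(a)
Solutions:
 f(a) = C1 + 49*cos(3*a/7)/18


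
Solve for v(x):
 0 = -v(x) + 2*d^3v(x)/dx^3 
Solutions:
 v(x) = C3*exp(2^(2/3)*x/2) + (C1*sin(2^(2/3)*sqrt(3)*x/4) + C2*cos(2^(2/3)*sqrt(3)*x/4))*exp(-2^(2/3)*x/4)


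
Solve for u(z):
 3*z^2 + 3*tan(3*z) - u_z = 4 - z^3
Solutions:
 u(z) = C1 + z^4/4 + z^3 - 4*z - log(cos(3*z))


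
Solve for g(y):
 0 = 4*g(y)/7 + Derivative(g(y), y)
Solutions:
 g(y) = C1*exp(-4*y/7)


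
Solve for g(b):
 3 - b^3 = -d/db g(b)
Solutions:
 g(b) = C1 + b^4/4 - 3*b


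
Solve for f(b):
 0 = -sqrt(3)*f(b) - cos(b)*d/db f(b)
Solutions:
 f(b) = C1*(sin(b) - 1)^(sqrt(3)/2)/(sin(b) + 1)^(sqrt(3)/2)


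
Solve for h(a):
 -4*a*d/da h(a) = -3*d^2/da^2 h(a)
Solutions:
 h(a) = C1 + C2*erfi(sqrt(6)*a/3)


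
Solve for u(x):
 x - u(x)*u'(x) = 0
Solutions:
 u(x) = -sqrt(C1 + x^2)
 u(x) = sqrt(C1 + x^2)


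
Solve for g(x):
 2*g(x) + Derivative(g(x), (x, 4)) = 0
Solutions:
 g(x) = (C1*sin(2^(3/4)*x/2) + C2*cos(2^(3/4)*x/2))*exp(-2^(3/4)*x/2) + (C3*sin(2^(3/4)*x/2) + C4*cos(2^(3/4)*x/2))*exp(2^(3/4)*x/2)


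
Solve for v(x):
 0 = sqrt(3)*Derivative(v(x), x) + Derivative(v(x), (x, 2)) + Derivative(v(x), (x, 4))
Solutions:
 v(x) = C1 + C2*exp(2^(1/3)*sqrt(3)*x*(-2/(9 + sqrt(85))^(1/3) + 2^(1/3)*(9 + sqrt(85))^(1/3))/12)*sin(2^(1/3)*x*(2/(9 + sqrt(85))^(1/3) + 2^(1/3)*(9 + sqrt(85))^(1/3))/4) + C3*exp(2^(1/3)*sqrt(3)*x*(-2/(9 + sqrt(85))^(1/3) + 2^(1/3)*(9 + sqrt(85))^(1/3))/12)*cos(2^(1/3)*x*(2/(9 + sqrt(85))^(1/3) + 2^(1/3)*(9 + sqrt(85))^(1/3))/4) + C4*exp(-2^(1/3)*sqrt(3)*x*(-2/(9 + sqrt(85))^(1/3) + 2^(1/3)*(9 + sqrt(85))^(1/3))/6)


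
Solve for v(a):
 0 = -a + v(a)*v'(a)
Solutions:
 v(a) = -sqrt(C1 + a^2)
 v(a) = sqrt(C1 + a^2)


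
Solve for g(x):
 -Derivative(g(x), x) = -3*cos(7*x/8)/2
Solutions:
 g(x) = C1 + 12*sin(7*x/8)/7


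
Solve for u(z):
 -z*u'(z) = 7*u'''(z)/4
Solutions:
 u(z) = C1 + Integral(C2*airyai(-14^(2/3)*z/7) + C3*airybi(-14^(2/3)*z/7), z)


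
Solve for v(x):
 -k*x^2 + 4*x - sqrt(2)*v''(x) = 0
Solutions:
 v(x) = C1 + C2*x - sqrt(2)*k*x^4/24 + sqrt(2)*x^3/3


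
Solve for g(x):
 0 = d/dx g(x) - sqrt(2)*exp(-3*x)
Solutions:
 g(x) = C1 - sqrt(2)*exp(-3*x)/3


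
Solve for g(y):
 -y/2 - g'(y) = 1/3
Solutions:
 g(y) = C1 - y^2/4 - y/3


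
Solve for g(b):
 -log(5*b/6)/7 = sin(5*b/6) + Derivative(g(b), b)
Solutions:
 g(b) = C1 - b*log(b)/7 - b*log(5)/7 + b/7 + b*log(6)/7 + 6*cos(5*b/6)/5


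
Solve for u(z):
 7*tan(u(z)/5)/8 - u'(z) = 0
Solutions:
 u(z) = -5*asin(C1*exp(7*z/40)) + 5*pi
 u(z) = 5*asin(C1*exp(7*z/40))


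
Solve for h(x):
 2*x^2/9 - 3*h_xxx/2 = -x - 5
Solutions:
 h(x) = C1 + C2*x + C3*x^2 + x^5/405 + x^4/36 + 5*x^3/9


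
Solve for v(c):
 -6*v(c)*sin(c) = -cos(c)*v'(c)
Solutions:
 v(c) = C1/cos(c)^6


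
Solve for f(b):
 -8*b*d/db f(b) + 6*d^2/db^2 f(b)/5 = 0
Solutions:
 f(b) = C1 + C2*erfi(sqrt(30)*b/3)


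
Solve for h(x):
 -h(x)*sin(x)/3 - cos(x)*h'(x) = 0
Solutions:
 h(x) = C1*cos(x)^(1/3)


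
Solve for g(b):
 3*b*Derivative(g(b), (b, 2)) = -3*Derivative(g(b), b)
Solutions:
 g(b) = C1 + C2*log(b)


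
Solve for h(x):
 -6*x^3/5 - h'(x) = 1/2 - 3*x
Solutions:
 h(x) = C1 - 3*x^4/10 + 3*x^2/2 - x/2


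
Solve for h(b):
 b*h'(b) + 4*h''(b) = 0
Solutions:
 h(b) = C1 + C2*erf(sqrt(2)*b/4)


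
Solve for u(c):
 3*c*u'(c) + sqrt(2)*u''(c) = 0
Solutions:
 u(c) = C1 + C2*erf(2^(1/4)*sqrt(3)*c/2)


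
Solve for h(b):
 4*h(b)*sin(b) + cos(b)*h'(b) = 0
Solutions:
 h(b) = C1*cos(b)^4


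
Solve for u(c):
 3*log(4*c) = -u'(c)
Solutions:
 u(c) = C1 - 3*c*log(c) - c*log(64) + 3*c


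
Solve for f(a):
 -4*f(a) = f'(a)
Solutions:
 f(a) = C1*exp(-4*a)


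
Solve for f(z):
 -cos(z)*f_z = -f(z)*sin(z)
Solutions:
 f(z) = C1/cos(z)


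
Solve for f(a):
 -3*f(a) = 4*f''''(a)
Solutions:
 f(a) = (C1*sin(3^(1/4)*a/2) + C2*cos(3^(1/4)*a/2))*exp(-3^(1/4)*a/2) + (C3*sin(3^(1/4)*a/2) + C4*cos(3^(1/4)*a/2))*exp(3^(1/4)*a/2)


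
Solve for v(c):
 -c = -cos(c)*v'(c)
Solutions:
 v(c) = C1 + Integral(c/cos(c), c)


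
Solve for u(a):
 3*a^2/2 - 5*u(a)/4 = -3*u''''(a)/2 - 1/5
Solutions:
 u(a) = C1*exp(-5^(1/4)*6^(3/4)*a/6) + C2*exp(5^(1/4)*6^(3/4)*a/6) + C3*sin(5^(1/4)*6^(3/4)*a/6) + C4*cos(5^(1/4)*6^(3/4)*a/6) + 6*a^2/5 + 4/25


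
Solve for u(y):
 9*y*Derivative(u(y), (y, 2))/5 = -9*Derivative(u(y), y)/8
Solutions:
 u(y) = C1 + C2*y^(3/8)


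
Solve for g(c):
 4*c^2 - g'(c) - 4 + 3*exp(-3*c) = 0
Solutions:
 g(c) = C1 + 4*c^3/3 - 4*c - exp(-3*c)


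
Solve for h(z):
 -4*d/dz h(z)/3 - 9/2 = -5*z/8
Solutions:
 h(z) = C1 + 15*z^2/64 - 27*z/8


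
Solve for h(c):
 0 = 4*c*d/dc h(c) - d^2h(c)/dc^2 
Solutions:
 h(c) = C1 + C2*erfi(sqrt(2)*c)


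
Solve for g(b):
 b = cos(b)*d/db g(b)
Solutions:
 g(b) = C1 + Integral(b/cos(b), b)


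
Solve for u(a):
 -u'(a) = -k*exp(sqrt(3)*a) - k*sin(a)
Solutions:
 u(a) = C1 + sqrt(3)*k*exp(sqrt(3)*a)/3 - k*cos(a)


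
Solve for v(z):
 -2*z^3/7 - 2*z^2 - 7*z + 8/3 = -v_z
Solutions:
 v(z) = C1 + z^4/14 + 2*z^3/3 + 7*z^2/2 - 8*z/3


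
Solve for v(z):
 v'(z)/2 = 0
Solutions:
 v(z) = C1


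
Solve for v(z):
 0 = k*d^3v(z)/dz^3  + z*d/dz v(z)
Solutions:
 v(z) = C1 + Integral(C2*airyai(z*(-1/k)^(1/3)) + C3*airybi(z*(-1/k)^(1/3)), z)


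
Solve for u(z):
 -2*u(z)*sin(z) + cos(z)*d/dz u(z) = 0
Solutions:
 u(z) = C1/cos(z)^2


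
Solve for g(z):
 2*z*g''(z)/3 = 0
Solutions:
 g(z) = C1 + C2*z


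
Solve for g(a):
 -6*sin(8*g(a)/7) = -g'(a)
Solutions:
 -6*a + 7*log(cos(8*g(a)/7) - 1)/16 - 7*log(cos(8*g(a)/7) + 1)/16 = C1


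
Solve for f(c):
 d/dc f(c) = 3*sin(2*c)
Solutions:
 f(c) = C1 - 3*cos(2*c)/2


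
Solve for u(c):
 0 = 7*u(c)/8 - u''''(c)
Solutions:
 u(c) = C1*exp(-14^(1/4)*c/2) + C2*exp(14^(1/4)*c/2) + C3*sin(14^(1/4)*c/2) + C4*cos(14^(1/4)*c/2)


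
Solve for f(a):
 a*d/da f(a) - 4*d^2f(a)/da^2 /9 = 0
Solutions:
 f(a) = C1 + C2*erfi(3*sqrt(2)*a/4)


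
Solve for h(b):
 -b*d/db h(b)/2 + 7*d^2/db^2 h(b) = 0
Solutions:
 h(b) = C1 + C2*erfi(sqrt(7)*b/14)


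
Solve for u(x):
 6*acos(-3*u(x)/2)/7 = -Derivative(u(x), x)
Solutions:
 Integral(1/acos(-3*_y/2), (_y, u(x))) = C1 - 6*x/7


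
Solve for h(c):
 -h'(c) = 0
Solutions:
 h(c) = C1


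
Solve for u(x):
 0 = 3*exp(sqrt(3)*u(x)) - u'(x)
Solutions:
 u(x) = sqrt(3)*(2*log(-1/(C1 + 3*x)) - log(3))/6


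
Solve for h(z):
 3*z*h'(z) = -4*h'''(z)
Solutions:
 h(z) = C1 + Integral(C2*airyai(-6^(1/3)*z/2) + C3*airybi(-6^(1/3)*z/2), z)


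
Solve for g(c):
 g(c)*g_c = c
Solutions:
 g(c) = -sqrt(C1 + c^2)
 g(c) = sqrt(C1 + c^2)


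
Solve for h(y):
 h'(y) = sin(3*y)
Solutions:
 h(y) = C1 - cos(3*y)/3


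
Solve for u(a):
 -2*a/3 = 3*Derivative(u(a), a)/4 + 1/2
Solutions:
 u(a) = C1 - 4*a^2/9 - 2*a/3


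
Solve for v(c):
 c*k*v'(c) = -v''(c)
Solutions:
 v(c) = Piecewise((-sqrt(2)*sqrt(pi)*C1*erf(sqrt(2)*c*sqrt(k)/2)/(2*sqrt(k)) - C2, (k > 0) | (k < 0)), (-C1*c - C2, True))


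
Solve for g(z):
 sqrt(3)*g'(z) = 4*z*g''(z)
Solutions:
 g(z) = C1 + C2*z^(sqrt(3)/4 + 1)


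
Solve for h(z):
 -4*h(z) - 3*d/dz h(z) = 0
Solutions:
 h(z) = C1*exp(-4*z/3)


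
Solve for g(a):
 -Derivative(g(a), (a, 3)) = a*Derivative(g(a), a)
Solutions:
 g(a) = C1 + Integral(C2*airyai(-a) + C3*airybi(-a), a)


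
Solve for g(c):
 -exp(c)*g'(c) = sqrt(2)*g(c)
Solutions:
 g(c) = C1*exp(sqrt(2)*exp(-c))


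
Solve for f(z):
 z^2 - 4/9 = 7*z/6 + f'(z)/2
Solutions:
 f(z) = C1 + 2*z^3/3 - 7*z^2/6 - 8*z/9


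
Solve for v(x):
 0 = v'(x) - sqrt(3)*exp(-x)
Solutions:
 v(x) = C1 - sqrt(3)*exp(-x)


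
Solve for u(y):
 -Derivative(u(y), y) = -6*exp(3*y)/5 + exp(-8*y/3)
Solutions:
 u(y) = C1 + 2*exp(3*y)/5 + 3*exp(-8*y/3)/8


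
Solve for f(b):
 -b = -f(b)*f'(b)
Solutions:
 f(b) = -sqrt(C1 + b^2)
 f(b) = sqrt(C1 + b^2)


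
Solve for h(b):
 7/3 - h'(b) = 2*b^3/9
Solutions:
 h(b) = C1 - b^4/18 + 7*b/3


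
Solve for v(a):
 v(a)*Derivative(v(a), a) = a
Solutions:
 v(a) = -sqrt(C1 + a^2)
 v(a) = sqrt(C1 + a^2)


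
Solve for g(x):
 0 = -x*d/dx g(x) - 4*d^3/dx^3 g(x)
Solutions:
 g(x) = C1 + Integral(C2*airyai(-2^(1/3)*x/2) + C3*airybi(-2^(1/3)*x/2), x)


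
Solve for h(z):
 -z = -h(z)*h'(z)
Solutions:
 h(z) = -sqrt(C1 + z^2)
 h(z) = sqrt(C1 + z^2)


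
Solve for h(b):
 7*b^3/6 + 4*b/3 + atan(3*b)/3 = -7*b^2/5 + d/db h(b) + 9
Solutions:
 h(b) = C1 + 7*b^4/24 + 7*b^3/15 + 2*b^2/3 + b*atan(3*b)/3 - 9*b - log(9*b^2 + 1)/18


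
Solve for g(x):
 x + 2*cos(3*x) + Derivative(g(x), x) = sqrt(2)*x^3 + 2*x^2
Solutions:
 g(x) = C1 + sqrt(2)*x^4/4 + 2*x^3/3 - x^2/2 - 2*sin(3*x)/3


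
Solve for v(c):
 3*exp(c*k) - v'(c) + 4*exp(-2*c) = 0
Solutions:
 v(c) = C1 - 2*exp(-2*c) + 3*exp(c*k)/k


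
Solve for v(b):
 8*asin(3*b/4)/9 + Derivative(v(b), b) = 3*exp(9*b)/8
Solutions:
 v(b) = C1 - 8*b*asin(3*b/4)/9 - 8*sqrt(16 - 9*b^2)/27 + exp(9*b)/24


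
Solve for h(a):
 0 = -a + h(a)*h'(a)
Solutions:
 h(a) = -sqrt(C1 + a^2)
 h(a) = sqrt(C1 + a^2)


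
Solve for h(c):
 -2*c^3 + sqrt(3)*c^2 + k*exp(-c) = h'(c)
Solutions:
 h(c) = C1 - c^4/2 + sqrt(3)*c^3/3 - k*exp(-c)


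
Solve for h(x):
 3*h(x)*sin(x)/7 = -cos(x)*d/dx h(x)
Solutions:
 h(x) = C1*cos(x)^(3/7)


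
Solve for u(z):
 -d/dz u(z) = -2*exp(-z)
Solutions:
 u(z) = C1 - 2*exp(-z)


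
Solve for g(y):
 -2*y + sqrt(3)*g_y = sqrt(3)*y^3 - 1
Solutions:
 g(y) = C1 + y^4/4 + sqrt(3)*y^2/3 - sqrt(3)*y/3


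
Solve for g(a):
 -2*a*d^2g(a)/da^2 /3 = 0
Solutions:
 g(a) = C1 + C2*a


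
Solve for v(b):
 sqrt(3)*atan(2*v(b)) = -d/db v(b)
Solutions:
 Integral(1/atan(2*_y), (_y, v(b))) = C1 - sqrt(3)*b


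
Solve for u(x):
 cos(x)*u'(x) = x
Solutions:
 u(x) = C1 + Integral(x/cos(x), x)


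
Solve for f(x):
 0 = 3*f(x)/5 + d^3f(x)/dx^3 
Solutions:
 f(x) = C3*exp(-3^(1/3)*5^(2/3)*x/5) + (C1*sin(3^(5/6)*5^(2/3)*x/10) + C2*cos(3^(5/6)*5^(2/3)*x/10))*exp(3^(1/3)*5^(2/3)*x/10)


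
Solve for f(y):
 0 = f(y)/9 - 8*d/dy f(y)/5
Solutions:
 f(y) = C1*exp(5*y/72)


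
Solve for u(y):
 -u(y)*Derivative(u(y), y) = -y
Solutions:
 u(y) = -sqrt(C1 + y^2)
 u(y) = sqrt(C1 + y^2)


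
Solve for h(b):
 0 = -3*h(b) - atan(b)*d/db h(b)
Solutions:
 h(b) = C1*exp(-3*Integral(1/atan(b), b))


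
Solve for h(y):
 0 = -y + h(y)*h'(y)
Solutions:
 h(y) = -sqrt(C1 + y^2)
 h(y) = sqrt(C1 + y^2)


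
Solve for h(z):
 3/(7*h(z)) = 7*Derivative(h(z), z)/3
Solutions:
 h(z) = -sqrt(C1 + 18*z)/7
 h(z) = sqrt(C1 + 18*z)/7


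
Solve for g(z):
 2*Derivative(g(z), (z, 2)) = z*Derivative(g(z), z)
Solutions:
 g(z) = C1 + C2*erfi(z/2)


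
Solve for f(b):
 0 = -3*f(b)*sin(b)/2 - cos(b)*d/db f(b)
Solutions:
 f(b) = C1*cos(b)^(3/2)


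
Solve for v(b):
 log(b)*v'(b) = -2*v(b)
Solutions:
 v(b) = C1*exp(-2*li(b))


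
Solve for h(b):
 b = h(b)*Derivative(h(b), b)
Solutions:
 h(b) = -sqrt(C1 + b^2)
 h(b) = sqrt(C1 + b^2)


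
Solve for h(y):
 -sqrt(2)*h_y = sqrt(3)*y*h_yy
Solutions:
 h(y) = C1 + C2*y^(1 - sqrt(6)/3)


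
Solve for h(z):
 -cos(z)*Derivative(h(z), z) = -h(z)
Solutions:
 h(z) = C1*sqrt(sin(z) + 1)/sqrt(sin(z) - 1)


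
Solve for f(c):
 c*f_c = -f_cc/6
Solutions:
 f(c) = C1 + C2*erf(sqrt(3)*c)


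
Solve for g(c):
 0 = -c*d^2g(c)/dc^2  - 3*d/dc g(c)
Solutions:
 g(c) = C1 + C2/c^2


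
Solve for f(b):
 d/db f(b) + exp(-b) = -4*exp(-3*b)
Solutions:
 f(b) = C1 + exp(-b) + 4*exp(-3*b)/3


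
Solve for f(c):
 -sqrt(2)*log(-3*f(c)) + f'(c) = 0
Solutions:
 -sqrt(2)*Integral(1/(log(-_y) + log(3)), (_y, f(c)))/2 = C1 - c


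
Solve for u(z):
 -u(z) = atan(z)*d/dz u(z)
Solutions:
 u(z) = C1*exp(-Integral(1/atan(z), z))


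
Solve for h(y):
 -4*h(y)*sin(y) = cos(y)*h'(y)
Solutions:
 h(y) = C1*cos(y)^4


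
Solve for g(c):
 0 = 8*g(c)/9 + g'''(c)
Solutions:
 g(c) = C3*exp(-2*3^(1/3)*c/3) + (C1*sin(3^(5/6)*c/3) + C2*cos(3^(5/6)*c/3))*exp(3^(1/3)*c/3)


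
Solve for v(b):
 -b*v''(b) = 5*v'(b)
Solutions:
 v(b) = C1 + C2/b^4


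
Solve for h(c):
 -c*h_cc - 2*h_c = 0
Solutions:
 h(c) = C1 + C2/c


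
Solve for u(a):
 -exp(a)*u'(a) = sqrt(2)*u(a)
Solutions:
 u(a) = C1*exp(sqrt(2)*exp(-a))


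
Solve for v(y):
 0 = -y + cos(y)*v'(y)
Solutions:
 v(y) = C1 + Integral(y/cos(y), y)


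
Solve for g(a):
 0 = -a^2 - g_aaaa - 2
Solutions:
 g(a) = C1 + C2*a + C3*a^2 + C4*a^3 - a^6/360 - a^4/12


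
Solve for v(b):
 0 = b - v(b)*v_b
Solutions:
 v(b) = -sqrt(C1 + b^2)
 v(b) = sqrt(C1 + b^2)


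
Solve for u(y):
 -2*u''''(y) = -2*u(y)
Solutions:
 u(y) = C1*exp(-y) + C2*exp(y) + C3*sin(y) + C4*cos(y)


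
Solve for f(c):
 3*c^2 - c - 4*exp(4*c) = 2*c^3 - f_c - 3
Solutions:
 f(c) = C1 + c^4/2 - c^3 + c^2/2 - 3*c + exp(4*c)


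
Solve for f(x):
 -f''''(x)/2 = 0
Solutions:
 f(x) = C1 + C2*x + C3*x^2 + C4*x^3


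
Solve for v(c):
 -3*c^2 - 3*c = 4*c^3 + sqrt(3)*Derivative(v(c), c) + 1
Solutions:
 v(c) = C1 - sqrt(3)*c^4/3 - sqrt(3)*c^3/3 - sqrt(3)*c^2/2 - sqrt(3)*c/3


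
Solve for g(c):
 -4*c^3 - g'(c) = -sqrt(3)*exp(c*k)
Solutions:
 g(c) = C1 - c^4 + sqrt(3)*exp(c*k)/k


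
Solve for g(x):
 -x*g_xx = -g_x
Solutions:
 g(x) = C1 + C2*x^2


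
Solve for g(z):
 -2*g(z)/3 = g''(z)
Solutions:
 g(z) = C1*sin(sqrt(6)*z/3) + C2*cos(sqrt(6)*z/3)


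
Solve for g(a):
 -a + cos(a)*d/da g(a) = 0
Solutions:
 g(a) = C1 + Integral(a/cos(a), a)


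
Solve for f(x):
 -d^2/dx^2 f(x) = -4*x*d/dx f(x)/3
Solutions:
 f(x) = C1 + C2*erfi(sqrt(6)*x/3)


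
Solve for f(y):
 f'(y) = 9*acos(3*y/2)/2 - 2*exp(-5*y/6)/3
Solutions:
 f(y) = C1 + 9*y*acos(3*y/2)/2 - 3*sqrt(4 - 9*y^2)/2 + 4*exp(-5*y/6)/5


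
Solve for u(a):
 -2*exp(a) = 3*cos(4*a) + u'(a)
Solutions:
 u(a) = C1 - 2*exp(a) - 3*sin(4*a)/4


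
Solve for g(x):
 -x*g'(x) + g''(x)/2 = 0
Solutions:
 g(x) = C1 + C2*erfi(x)


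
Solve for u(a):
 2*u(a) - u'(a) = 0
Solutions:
 u(a) = C1*exp(2*a)


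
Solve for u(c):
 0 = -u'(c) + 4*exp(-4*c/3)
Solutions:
 u(c) = C1 - 3*exp(-4*c/3)


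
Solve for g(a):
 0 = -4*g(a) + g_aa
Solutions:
 g(a) = C1*exp(-2*a) + C2*exp(2*a)


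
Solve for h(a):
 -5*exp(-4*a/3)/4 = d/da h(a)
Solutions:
 h(a) = C1 + 15*exp(-4*a/3)/16


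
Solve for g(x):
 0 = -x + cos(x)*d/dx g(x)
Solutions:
 g(x) = C1 + Integral(x/cos(x), x)


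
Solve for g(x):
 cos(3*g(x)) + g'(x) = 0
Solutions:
 g(x) = -asin((C1 + exp(6*x))/(C1 - exp(6*x)))/3 + pi/3
 g(x) = asin((C1 + exp(6*x))/(C1 - exp(6*x)))/3


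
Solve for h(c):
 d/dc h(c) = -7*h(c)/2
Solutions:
 h(c) = C1*exp(-7*c/2)


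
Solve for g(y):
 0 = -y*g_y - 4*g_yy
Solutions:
 g(y) = C1 + C2*erf(sqrt(2)*y/4)


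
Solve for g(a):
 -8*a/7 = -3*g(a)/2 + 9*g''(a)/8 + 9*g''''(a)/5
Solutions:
 g(a) = C1*exp(-sqrt(3)*a*sqrt(-15 + sqrt(2145))/12) + C2*exp(sqrt(3)*a*sqrt(-15 + sqrt(2145))/12) + C3*sin(sqrt(3)*a*sqrt(15 + sqrt(2145))/12) + C4*cos(sqrt(3)*a*sqrt(15 + sqrt(2145))/12) + 16*a/21


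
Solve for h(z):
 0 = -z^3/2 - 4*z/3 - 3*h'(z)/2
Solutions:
 h(z) = C1 - z^4/12 - 4*z^2/9


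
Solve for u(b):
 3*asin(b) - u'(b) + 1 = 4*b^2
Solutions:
 u(b) = C1 - 4*b^3/3 + 3*b*asin(b) + b + 3*sqrt(1 - b^2)


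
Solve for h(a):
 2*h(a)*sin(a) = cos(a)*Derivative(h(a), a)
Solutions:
 h(a) = C1/cos(a)^2


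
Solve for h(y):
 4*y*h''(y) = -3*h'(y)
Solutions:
 h(y) = C1 + C2*y^(1/4)


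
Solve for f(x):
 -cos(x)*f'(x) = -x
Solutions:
 f(x) = C1 + Integral(x/cos(x), x)


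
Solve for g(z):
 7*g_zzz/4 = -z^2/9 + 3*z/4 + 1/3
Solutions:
 g(z) = C1 + C2*z + C3*z^2 - z^5/945 + z^4/56 + 2*z^3/63


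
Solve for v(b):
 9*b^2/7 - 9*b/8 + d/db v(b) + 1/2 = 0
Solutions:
 v(b) = C1 - 3*b^3/7 + 9*b^2/16 - b/2


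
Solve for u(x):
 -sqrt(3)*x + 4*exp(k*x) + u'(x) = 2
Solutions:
 u(x) = C1 + sqrt(3)*x^2/2 + 2*x - 4*exp(k*x)/k


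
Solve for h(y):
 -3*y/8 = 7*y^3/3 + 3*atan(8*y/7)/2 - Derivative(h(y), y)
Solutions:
 h(y) = C1 + 7*y^4/12 + 3*y^2/16 + 3*y*atan(8*y/7)/2 - 21*log(64*y^2 + 49)/32


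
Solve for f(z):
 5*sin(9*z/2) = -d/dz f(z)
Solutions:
 f(z) = C1 + 10*cos(9*z/2)/9


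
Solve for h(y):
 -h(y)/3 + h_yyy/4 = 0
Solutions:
 h(y) = C3*exp(6^(2/3)*y/3) + (C1*sin(2^(2/3)*3^(1/6)*y/2) + C2*cos(2^(2/3)*3^(1/6)*y/2))*exp(-6^(2/3)*y/6)


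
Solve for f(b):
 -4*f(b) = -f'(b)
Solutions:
 f(b) = C1*exp(4*b)


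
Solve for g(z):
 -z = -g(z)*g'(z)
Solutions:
 g(z) = -sqrt(C1 + z^2)
 g(z) = sqrt(C1 + z^2)


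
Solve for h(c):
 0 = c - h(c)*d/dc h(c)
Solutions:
 h(c) = -sqrt(C1 + c^2)
 h(c) = sqrt(C1 + c^2)


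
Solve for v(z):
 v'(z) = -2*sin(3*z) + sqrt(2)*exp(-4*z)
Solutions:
 v(z) = C1 + 2*cos(3*z)/3 - sqrt(2)*exp(-4*z)/4


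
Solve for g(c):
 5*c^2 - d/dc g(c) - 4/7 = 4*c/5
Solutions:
 g(c) = C1 + 5*c^3/3 - 2*c^2/5 - 4*c/7


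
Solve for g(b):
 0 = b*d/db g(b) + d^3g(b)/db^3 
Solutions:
 g(b) = C1 + Integral(C2*airyai(-b) + C3*airybi(-b), b)


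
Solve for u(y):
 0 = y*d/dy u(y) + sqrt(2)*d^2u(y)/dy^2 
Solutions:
 u(y) = C1 + C2*erf(2^(1/4)*y/2)


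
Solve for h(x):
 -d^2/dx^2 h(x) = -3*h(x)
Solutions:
 h(x) = C1*exp(-sqrt(3)*x) + C2*exp(sqrt(3)*x)


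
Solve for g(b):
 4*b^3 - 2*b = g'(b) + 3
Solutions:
 g(b) = C1 + b^4 - b^2 - 3*b


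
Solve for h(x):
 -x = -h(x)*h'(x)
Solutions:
 h(x) = -sqrt(C1 + x^2)
 h(x) = sqrt(C1 + x^2)


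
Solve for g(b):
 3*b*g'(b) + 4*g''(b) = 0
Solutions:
 g(b) = C1 + C2*erf(sqrt(6)*b/4)


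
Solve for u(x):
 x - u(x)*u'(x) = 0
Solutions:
 u(x) = -sqrt(C1 + x^2)
 u(x) = sqrt(C1 + x^2)


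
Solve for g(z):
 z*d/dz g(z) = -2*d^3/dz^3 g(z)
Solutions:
 g(z) = C1 + Integral(C2*airyai(-2^(2/3)*z/2) + C3*airybi(-2^(2/3)*z/2), z)


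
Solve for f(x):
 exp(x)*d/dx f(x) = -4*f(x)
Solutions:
 f(x) = C1*exp(4*exp(-x))


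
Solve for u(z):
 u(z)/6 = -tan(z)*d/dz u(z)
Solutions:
 u(z) = C1/sin(z)^(1/6)


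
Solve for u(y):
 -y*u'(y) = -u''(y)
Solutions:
 u(y) = C1 + C2*erfi(sqrt(2)*y/2)


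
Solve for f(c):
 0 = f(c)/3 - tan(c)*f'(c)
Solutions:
 f(c) = C1*sin(c)^(1/3)


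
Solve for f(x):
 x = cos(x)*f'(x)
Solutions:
 f(x) = C1 + Integral(x/cos(x), x)


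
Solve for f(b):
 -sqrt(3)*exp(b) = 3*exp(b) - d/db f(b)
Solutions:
 f(b) = C1 + sqrt(3)*exp(b) + 3*exp(b)


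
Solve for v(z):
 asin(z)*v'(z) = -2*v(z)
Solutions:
 v(z) = C1*exp(-2*Integral(1/asin(z), z))


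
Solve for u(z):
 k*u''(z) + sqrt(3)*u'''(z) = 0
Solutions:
 u(z) = C1 + C2*z + C3*exp(-sqrt(3)*k*z/3)


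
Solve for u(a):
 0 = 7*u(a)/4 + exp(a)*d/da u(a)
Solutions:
 u(a) = C1*exp(7*exp(-a)/4)


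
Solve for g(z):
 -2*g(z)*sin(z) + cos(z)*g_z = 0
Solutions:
 g(z) = C1/cos(z)^2


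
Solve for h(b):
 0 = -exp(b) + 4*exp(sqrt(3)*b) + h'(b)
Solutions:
 h(b) = C1 + exp(b) - 4*sqrt(3)*exp(sqrt(3)*b)/3


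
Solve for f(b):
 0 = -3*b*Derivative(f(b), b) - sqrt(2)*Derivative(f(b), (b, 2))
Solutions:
 f(b) = C1 + C2*erf(2^(1/4)*sqrt(3)*b/2)


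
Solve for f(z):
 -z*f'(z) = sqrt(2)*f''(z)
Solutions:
 f(z) = C1 + C2*erf(2^(1/4)*z/2)


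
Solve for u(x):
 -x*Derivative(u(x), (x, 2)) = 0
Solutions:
 u(x) = C1 + C2*x


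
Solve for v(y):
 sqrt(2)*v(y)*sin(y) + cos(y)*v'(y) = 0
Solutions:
 v(y) = C1*cos(y)^(sqrt(2))


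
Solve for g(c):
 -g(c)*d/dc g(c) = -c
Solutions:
 g(c) = -sqrt(C1 + c^2)
 g(c) = sqrt(C1 + c^2)


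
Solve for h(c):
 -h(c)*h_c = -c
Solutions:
 h(c) = -sqrt(C1 + c^2)
 h(c) = sqrt(C1 + c^2)


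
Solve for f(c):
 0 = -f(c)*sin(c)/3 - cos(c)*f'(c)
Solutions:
 f(c) = C1*cos(c)^(1/3)


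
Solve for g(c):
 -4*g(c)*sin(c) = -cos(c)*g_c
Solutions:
 g(c) = C1/cos(c)^4


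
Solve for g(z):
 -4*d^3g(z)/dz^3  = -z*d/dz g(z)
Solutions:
 g(z) = C1 + Integral(C2*airyai(2^(1/3)*z/2) + C3*airybi(2^(1/3)*z/2), z)


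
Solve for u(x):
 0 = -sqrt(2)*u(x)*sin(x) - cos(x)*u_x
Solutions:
 u(x) = C1*cos(x)^(sqrt(2))


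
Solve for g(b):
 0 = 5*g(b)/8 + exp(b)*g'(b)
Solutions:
 g(b) = C1*exp(5*exp(-b)/8)


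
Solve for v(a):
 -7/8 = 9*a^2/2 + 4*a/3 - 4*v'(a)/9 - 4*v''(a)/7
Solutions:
 v(a) = C1 + C2*exp(-7*a/9) + 27*a^3/8 - 645*a^2/56 + 49527*a/1568


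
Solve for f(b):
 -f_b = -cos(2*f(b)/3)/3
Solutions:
 -b/3 - 3*log(sin(2*f(b)/3) - 1)/4 + 3*log(sin(2*f(b)/3) + 1)/4 = C1


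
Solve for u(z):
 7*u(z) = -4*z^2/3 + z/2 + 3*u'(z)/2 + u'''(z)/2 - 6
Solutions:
 u(z) = C3*exp(2*z) - 4*z^2/21 - z/98 + (C1*sin(sqrt(6)*z) + C2*cos(sqrt(6)*z))*exp(-z) - 1179/1372


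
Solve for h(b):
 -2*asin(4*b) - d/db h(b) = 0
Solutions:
 h(b) = C1 - 2*b*asin(4*b) - sqrt(1 - 16*b^2)/2


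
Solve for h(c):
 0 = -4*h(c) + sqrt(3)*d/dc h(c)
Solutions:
 h(c) = C1*exp(4*sqrt(3)*c/3)


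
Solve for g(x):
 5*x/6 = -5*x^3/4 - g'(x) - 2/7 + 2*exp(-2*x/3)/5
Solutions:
 g(x) = C1 - 5*x^4/16 - 5*x^2/12 - 2*x/7 - 3*exp(-2*x/3)/5


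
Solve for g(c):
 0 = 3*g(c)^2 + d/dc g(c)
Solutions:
 g(c) = 1/(C1 + 3*c)


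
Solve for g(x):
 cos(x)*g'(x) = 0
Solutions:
 g(x) = C1


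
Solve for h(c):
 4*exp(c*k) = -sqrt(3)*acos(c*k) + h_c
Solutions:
 h(c) = C1 + 4*Piecewise((exp(c*k)/k, Ne(k, 0)), (c, True)) + sqrt(3)*Piecewise((c*acos(c*k) - sqrt(-c^2*k^2 + 1)/k, Ne(k, 0)), (pi*c/2, True))


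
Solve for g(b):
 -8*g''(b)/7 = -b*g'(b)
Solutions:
 g(b) = C1 + C2*erfi(sqrt(7)*b/4)


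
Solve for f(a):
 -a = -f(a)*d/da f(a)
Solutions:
 f(a) = -sqrt(C1 + a^2)
 f(a) = sqrt(C1 + a^2)


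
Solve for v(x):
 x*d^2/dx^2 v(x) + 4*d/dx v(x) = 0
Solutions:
 v(x) = C1 + C2/x^3


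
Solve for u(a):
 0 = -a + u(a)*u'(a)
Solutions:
 u(a) = -sqrt(C1 + a^2)
 u(a) = sqrt(C1 + a^2)


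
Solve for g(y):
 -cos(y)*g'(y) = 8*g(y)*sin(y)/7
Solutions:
 g(y) = C1*cos(y)^(8/7)


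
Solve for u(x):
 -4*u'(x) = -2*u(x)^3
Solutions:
 u(x) = -sqrt(-1/(C1 + x))
 u(x) = sqrt(-1/(C1 + x))


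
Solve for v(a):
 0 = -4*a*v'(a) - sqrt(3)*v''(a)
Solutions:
 v(a) = C1 + C2*erf(sqrt(2)*3^(3/4)*a/3)


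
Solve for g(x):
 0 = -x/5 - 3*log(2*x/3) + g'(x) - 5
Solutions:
 g(x) = C1 + x^2/10 + 3*x*log(x) + x*log(8/27) + 2*x


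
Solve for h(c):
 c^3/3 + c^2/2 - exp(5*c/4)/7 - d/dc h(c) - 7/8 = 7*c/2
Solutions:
 h(c) = C1 + c^4/12 + c^3/6 - 7*c^2/4 - 7*c/8 - 4*exp(5*c/4)/35


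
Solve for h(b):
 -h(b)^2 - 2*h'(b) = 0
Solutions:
 h(b) = 2/(C1 + b)


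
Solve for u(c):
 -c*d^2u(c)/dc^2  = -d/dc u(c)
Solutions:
 u(c) = C1 + C2*c^2


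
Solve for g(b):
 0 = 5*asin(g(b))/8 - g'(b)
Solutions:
 Integral(1/asin(_y), (_y, g(b))) = C1 + 5*b/8


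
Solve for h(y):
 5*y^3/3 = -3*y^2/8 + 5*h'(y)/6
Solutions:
 h(y) = C1 + y^4/2 + 3*y^3/20


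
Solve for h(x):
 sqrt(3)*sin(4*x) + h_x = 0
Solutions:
 h(x) = C1 + sqrt(3)*cos(4*x)/4


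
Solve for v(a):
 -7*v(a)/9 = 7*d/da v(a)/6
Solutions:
 v(a) = C1*exp(-2*a/3)


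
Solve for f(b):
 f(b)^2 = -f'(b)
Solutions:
 f(b) = 1/(C1 + b)


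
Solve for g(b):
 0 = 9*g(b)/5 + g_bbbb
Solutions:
 g(b) = (C1*sin(5^(3/4)*sqrt(6)*b/10) + C2*cos(5^(3/4)*sqrt(6)*b/10))*exp(-5^(3/4)*sqrt(6)*b/10) + (C3*sin(5^(3/4)*sqrt(6)*b/10) + C4*cos(5^(3/4)*sqrt(6)*b/10))*exp(5^(3/4)*sqrt(6)*b/10)


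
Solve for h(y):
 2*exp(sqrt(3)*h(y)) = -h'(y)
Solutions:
 h(y) = sqrt(3)*(2*log(1/(C1 + 2*y)) - log(3))/6


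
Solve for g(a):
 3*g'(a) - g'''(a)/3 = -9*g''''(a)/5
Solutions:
 g(a) = C1 + C2*exp(a*(10*2^(1/3)*5^(2/3)/(243*sqrt(531141) + 177097)^(1/3) + 20 + 2^(2/3)*5^(1/3)*(243*sqrt(531141) + 177097)^(1/3))/324)*sin(10^(1/3)*sqrt(3)*a*(-2^(1/3)*(243*sqrt(531141) + 177097)^(1/3) + 10*5^(1/3)/(243*sqrt(531141) + 177097)^(1/3))/324) + C3*exp(a*(10*2^(1/3)*5^(2/3)/(243*sqrt(531141) + 177097)^(1/3) + 20 + 2^(2/3)*5^(1/3)*(243*sqrt(531141) + 177097)^(1/3))/324)*cos(10^(1/3)*sqrt(3)*a*(-2^(1/3)*(243*sqrt(531141) + 177097)^(1/3) + 10*5^(1/3)/(243*sqrt(531141) + 177097)^(1/3))/324) + C4*exp(a*(-2^(2/3)*5^(1/3)*(243*sqrt(531141) + 177097)^(1/3) - 10*2^(1/3)*5^(2/3)/(243*sqrt(531141) + 177097)^(1/3) + 10)/162)


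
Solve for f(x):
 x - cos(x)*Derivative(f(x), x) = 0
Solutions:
 f(x) = C1 + Integral(x/cos(x), x)


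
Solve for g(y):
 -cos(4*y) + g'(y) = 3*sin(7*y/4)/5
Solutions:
 g(y) = C1 + sin(4*y)/4 - 12*cos(7*y/4)/35


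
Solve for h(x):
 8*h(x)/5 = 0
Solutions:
 h(x) = 0


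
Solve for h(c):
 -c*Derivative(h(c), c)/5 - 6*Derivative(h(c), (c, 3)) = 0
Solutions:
 h(c) = C1 + Integral(C2*airyai(-30^(2/3)*c/30) + C3*airybi(-30^(2/3)*c/30), c)


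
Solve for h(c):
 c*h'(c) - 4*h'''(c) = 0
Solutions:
 h(c) = C1 + Integral(C2*airyai(2^(1/3)*c/2) + C3*airybi(2^(1/3)*c/2), c)


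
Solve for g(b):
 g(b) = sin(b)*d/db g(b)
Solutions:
 g(b) = C1*sqrt(cos(b) - 1)/sqrt(cos(b) + 1)


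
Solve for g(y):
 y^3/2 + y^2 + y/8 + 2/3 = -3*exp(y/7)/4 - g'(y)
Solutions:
 g(y) = C1 - y^4/8 - y^3/3 - y^2/16 - 2*y/3 - 21*exp(y/7)/4


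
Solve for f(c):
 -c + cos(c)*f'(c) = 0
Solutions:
 f(c) = C1 + Integral(c/cos(c), c)


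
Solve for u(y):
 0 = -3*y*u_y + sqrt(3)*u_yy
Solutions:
 u(y) = C1 + C2*erfi(sqrt(2)*3^(1/4)*y/2)


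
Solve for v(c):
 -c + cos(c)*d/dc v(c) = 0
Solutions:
 v(c) = C1 + Integral(c/cos(c), c)


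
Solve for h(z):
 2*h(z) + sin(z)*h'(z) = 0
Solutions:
 h(z) = C1*(cos(z) + 1)/(cos(z) - 1)


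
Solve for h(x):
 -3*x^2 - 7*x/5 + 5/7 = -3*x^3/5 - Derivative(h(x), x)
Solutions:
 h(x) = C1 - 3*x^4/20 + x^3 + 7*x^2/10 - 5*x/7


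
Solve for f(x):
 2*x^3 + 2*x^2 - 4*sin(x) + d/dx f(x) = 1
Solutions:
 f(x) = C1 - x^4/2 - 2*x^3/3 + x - 4*cos(x)


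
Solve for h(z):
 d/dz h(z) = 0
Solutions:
 h(z) = C1


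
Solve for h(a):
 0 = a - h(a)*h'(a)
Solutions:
 h(a) = -sqrt(C1 + a^2)
 h(a) = sqrt(C1 + a^2)


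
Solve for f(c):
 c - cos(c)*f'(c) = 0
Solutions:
 f(c) = C1 + Integral(c/cos(c), c)


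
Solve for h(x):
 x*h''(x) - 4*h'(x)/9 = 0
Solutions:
 h(x) = C1 + C2*x^(13/9)


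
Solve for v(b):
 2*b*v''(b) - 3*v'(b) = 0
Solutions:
 v(b) = C1 + C2*b^(5/2)


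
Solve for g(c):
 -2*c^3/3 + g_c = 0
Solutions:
 g(c) = C1 + c^4/6


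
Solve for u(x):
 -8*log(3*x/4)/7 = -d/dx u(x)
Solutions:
 u(x) = C1 + 8*x*log(x)/7 - 16*x*log(2)/7 - 8*x/7 + 8*x*log(3)/7


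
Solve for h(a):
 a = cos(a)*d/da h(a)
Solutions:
 h(a) = C1 + Integral(a/cos(a), a)


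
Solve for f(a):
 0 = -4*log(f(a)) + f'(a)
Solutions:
 li(f(a)) = C1 + 4*a


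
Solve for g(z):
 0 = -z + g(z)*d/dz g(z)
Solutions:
 g(z) = -sqrt(C1 + z^2)
 g(z) = sqrt(C1 + z^2)


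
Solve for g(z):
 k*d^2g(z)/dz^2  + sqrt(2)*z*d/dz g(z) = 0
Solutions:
 g(z) = C1 + C2*sqrt(k)*erf(2^(3/4)*z*sqrt(1/k)/2)


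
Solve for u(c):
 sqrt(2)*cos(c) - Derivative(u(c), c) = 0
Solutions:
 u(c) = C1 + sqrt(2)*sin(c)


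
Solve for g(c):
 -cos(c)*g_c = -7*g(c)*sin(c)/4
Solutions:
 g(c) = C1/cos(c)^(7/4)


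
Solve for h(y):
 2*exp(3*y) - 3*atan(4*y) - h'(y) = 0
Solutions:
 h(y) = C1 - 3*y*atan(4*y) + 2*exp(3*y)/3 + 3*log(16*y^2 + 1)/8


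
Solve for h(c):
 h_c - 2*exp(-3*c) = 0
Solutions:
 h(c) = C1 - 2*exp(-3*c)/3


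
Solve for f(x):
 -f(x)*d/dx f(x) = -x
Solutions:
 f(x) = -sqrt(C1 + x^2)
 f(x) = sqrt(C1 + x^2)


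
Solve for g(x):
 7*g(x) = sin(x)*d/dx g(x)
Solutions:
 g(x) = C1*sqrt(cos(x) - 1)*(cos(x)^3 - 3*cos(x)^2 + 3*cos(x) - 1)/(sqrt(cos(x) + 1)*(cos(x)^3 + 3*cos(x)^2 + 3*cos(x) + 1))


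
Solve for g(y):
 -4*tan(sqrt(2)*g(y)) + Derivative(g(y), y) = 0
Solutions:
 g(y) = sqrt(2)*(pi - asin(C1*exp(4*sqrt(2)*y)))/2
 g(y) = sqrt(2)*asin(C1*exp(4*sqrt(2)*y))/2


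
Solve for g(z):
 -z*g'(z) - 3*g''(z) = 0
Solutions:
 g(z) = C1 + C2*erf(sqrt(6)*z/6)


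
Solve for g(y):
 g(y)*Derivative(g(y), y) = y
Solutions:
 g(y) = -sqrt(C1 + y^2)
 g(y) = sqrt(C1 + y^2)


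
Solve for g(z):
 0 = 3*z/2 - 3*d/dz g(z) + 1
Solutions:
 g(z) = C1 + z^2/4 + z/3


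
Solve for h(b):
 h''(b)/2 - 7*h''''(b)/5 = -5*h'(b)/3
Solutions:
 h(b) = C1 + C2*exp(-210^(1/3)*b*(210^(1/3)/(sqrt(43890) + 210)^(1/3) + (sqrt(43890) + 210)^(1/3))/84)*sin(3^(1/6)*70^(1/3)*b*(-3^(2/3)*(sqrt(43890) + 210)^(1/3) + 3*70^(1/3)/(sqrt(43890) + 210)^(1/3))/84) + C3*exp(-210^(1/3)*b*(210^(1/3)/(sqrt(43890) + 210)^(1/3) + (sqrt(43890) + 210)^(1/3))/84)*cos(3^(1/6)*70^(1/3)*b*(-3^(2/3)*(sqrt(43890) + 210)^(1/3) + 3*70^(1/3)/(sqrt(43890) + 210)^(1/3))/84) + C4*exp(210^(1/3)*b*(210^(1/3)/(sqrt(43890) + 210)^(1/3) + (sqrt(43890) + 210)^(1/3))/42)


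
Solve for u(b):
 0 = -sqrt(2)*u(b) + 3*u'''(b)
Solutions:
 u(b) = C3*exp(2^(1/6)*3^(2/3)*b/3) + (C1*sin(6^(1/6)*b/2) + C2*cos(6^(1/6)*b/2))*exp(-2^(1/6)*3^(2/3)*b/6)


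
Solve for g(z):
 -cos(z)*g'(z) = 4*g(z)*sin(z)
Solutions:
 g(z) = C1*cos(z)^4


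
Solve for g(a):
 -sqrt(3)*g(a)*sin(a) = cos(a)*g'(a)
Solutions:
 g(a) = C1*cos(a)^(sqrt(3))


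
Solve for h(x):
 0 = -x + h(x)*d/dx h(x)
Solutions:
 h(x) = -sqrt(C1 + x^2)
 h(x) = sqrt(C1 + x^2)


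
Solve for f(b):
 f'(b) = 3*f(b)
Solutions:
 f(b) = C1*exp(3*b)


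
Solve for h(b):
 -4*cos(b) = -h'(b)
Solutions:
 h(b) = C1 + 4*sin(b)


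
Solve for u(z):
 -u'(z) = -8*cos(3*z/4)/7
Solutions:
 u(z) = C1 + 32*sin(3*z/4)/21


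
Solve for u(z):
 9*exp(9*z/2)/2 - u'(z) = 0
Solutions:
 u(z) = C1 + exp(9*z/2)


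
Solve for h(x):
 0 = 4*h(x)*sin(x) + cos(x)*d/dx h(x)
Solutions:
 h(x) = C1*cos(x)^4


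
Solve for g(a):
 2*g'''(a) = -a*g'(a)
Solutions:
 g(a) = C1 + Integral(C2*airyai(-2^(2/3)*a/2) + C3*airybi(-2^(2/3)*a/2), a)


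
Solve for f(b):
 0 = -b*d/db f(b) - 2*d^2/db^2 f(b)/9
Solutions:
 f(b) = C1 + C2*erf(3*b/2)


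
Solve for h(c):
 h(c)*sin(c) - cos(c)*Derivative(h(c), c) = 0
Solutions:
 h(c) = C1/cos(c)


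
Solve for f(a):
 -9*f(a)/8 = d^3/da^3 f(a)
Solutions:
 f(a) = C3*exp(-3^(2/3)*a/2) + (C1*sin(3*3^(1/6)*a/4) + C2*cos(3*3^(1/6)*a/4))*exp(3^(2/3)*a/4)


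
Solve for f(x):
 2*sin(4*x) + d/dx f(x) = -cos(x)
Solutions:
 f(x) = C1 - sin(x) + cos(4*x)/2


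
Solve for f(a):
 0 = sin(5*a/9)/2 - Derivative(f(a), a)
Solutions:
 f(a) = C1 - 9*cos(5*a/9)/10


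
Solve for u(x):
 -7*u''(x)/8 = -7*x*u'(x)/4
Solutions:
 u(x) = C1 + C2*erfi(x)


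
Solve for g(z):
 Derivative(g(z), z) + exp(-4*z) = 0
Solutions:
 g(z) = C1 + exp(-4*z)/4


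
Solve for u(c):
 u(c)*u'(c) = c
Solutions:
 u(c) = -sqrt(C1 + c^2)
 u(c) = sqrt(C1 + c^2)


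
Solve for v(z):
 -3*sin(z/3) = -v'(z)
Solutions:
 v(z) = C1 - 9*cos(z/3)


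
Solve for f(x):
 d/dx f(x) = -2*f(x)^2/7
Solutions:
 f(x) = 7/(C1 + 2*x)


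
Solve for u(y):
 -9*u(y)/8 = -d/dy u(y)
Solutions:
 u(y) = C1*exp(9*y/8)


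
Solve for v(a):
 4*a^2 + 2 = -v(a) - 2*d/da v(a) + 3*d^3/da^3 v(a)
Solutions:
 v(a) = C3*exp(a) - 4*a^2 + 16*a + (C1*sin(sqrt(3)*a/6) + C2*cos(sqrt(3)*a/6))*exp(-a/2) - 34
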